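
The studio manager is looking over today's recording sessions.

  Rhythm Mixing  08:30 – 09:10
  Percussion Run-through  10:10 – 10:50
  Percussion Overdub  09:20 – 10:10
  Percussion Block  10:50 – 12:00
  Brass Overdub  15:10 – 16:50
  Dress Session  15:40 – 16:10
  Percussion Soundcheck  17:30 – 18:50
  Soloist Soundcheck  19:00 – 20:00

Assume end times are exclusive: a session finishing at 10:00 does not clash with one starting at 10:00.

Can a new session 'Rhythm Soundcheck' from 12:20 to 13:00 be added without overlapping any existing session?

Yes — the slot is free

Rhythm Mixing: ends 09:10 at or before Rhythm Soundcheck starts 12:20 → clear.
Percussion Overdub: ends 10:10 at or before Rhythm Soundcheck starts 12:20 → clear.
Percussion Run-through: ends 10:50 at or before Rhythm Soundcheck starts 12:20 → clear.
Percussion Block: ends 12:00 at or before Rhythm Soundcheck starts 12:20 → clear.
Brass Overdub: starts 15:10 at or after Rhythm Soundcheck ends 13:00 → clear.
Dress Session: starts 15:40 at or after Rhythm Soundcheck ends 13:00 → clear.
Percussion Soundcheck: starts 17:30 at or after Rhythm Soundcheck ends 13:00 → clear.
Soloist Soundcheck: starts 19:00 at or after Rhythm Soundcheck ends 13:00 → clear.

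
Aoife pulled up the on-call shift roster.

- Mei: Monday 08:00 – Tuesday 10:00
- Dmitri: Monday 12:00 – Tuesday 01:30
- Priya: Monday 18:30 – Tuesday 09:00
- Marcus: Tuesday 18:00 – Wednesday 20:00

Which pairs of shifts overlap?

Sorted by start: Mei, Dmitri, Priya, Marcus.
Dmitri starts before Mei ends → Mei and Dmitri overlap.
Priya starts before Mei ends → Mei and Priya overlap.
Marcus starts after Mei ends.
Priya starts before Dmitri ends → Dmitri and Priya overlap.
Marcus starts after Dmitri ends.
Marcus starts after Priya ends.

Dmitri & Mei, Dmitri & Priya, Mei & Priya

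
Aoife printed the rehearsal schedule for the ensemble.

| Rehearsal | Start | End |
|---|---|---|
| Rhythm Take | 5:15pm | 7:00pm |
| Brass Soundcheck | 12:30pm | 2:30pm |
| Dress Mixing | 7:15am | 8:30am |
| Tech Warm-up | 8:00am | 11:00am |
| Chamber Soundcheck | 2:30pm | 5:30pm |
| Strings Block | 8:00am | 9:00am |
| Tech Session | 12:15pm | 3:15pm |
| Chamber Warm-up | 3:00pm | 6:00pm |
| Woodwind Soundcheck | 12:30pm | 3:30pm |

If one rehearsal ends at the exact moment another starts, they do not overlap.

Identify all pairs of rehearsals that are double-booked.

Brass Soundcheck & Tech Session, Brass Soundcheck & Woodwind Soundcheck, Chamber Soundcheck & Chamber Warm-up, Chamber Soundcheck & Rhythm Take, Chamber Soundcheck & Tech Session, Chamber Soundcheck & Woodwind Soundcheck, Chamber Warm-up & Rhythm Take, Chamber Warm-up & Tech Session, Chamber Warm-up & Woodwind Soundcheck, Dress Mixing & Strings Block, Dress Mixing & Tech Warm-up, Strings Block & Tech Warm-up, Tech Session & Woodwind Soundcheck

Sorted by start: Dress Mixing, Strings Block, Tech Warm-up, Tech Session, Woodwind Soundcheck, Brass Soundcheck, Chamber Soundcheck, Chamber Warm-up, Rhythm Take.
Strings Block starts before Dress Mixing ends → Dress Mixing and Strings Block overlap.
Tech Warm-up starts before Dress Mixing ends → Dress Mixing and Tech Warm-up overlap.
Tech Session starts after Dress Mixing ends, so Dress Mixing has no further overlaps.
Tech Warm-up starts before Strings Block ends → Strings Block and Tech Warm-up overlap.
Tech Session starts after Strings Block ends, so Strings Block has no further overlaps.
Tech Session starts after Tech Warm-up ends, so Tech Warm-up has no further overlaps.
Woodwind Soundcheck starts before Tech Session ends → Tech Session and Woodwind Soundcheck overlap.
Brass Soundcheck starts before Tech Session ends → Tech Session and Brass Soundcheck overlap.
Chamber Soundcheck starts before Tech Session ends → Tech Session and Chamber Soundcheck overlap.
Chamber Warm-up starts before Tech Session ends → Tech Session and Chamber Warm-up overlap.
Rhythm Take starts after Tech Session ends.
Brass Soundcheck starts before Woodwind Soundcheck ends → Woodwind Soundcheck and Brass Soundcheck overlap.
Chamber Soundcheck starts before Woodwind Soundcheck ends → Woodwind Soundcheck and Chamber Soundcheck overlap.
Chamber Warm-up starts before Woodwind Soundcheck ends → Woodwind Soundcheck and Chamber Warm-up overlap.
Rhythm Take starts after Woodwind Soundcheck ends.
Chamber Soundcheck starts exactly when Brass Soundcheck ends (back-to-back, no overlap), so Brass Soundcheck has no further overlaps.
Chamber Warm-up starts before Chamber Soundcheck ends → Chamber Soundcheck and Chamber Warm-up overlap.
Rhythm Take starts before Chamber Soundcheck ends → Chamber Soundcheck and Rhythm Take overlap.
Rhythm Take starts before Chamber Warm-up ends → Chamber Warm-up and Rhythm Take overlap.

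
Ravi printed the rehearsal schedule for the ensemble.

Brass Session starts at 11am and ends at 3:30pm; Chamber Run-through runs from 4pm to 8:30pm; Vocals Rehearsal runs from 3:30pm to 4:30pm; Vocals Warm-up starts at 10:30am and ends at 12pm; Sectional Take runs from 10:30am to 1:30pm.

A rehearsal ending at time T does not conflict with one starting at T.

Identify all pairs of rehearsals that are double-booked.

Brass Session & Sectional Take, Brass Session & Vocals Warm-up, Chamber Run-through & Vocals Rehearsal, Sectional Take & Vocals Warm-up

Two intervals overlap when each starts before the other ends.
Sorted by start: Sectional Take, Vocals Warm-up, Brass Session, Vocals Rehearsal, Chamber Run-through.
Vocals Warm-up starts before Sectional Take ends → Sectional Take and Vocals Warm-up overlap.
Brass Session starts before Sectional Take ends → Sectional Take and Brass Session overlap.
Vocals Rehearsal starts after Sectional Take ends, so Sectional Take has no further overlaps.
Brass Session starts before Vocals Warm-up ends → Vocals Warm-up and Brass Session overlap.
Vocals Rehearsal starts after Vocals Warm-up ends, so Vocals Warm-up has no further overlaps.
Vocals Rehearsal starts exactly when Brass Session ends (back-to-back, no overlap), so Brass Session has no further overlaps.
Chamber Run-through starts before Vocals Rehearsal ends → Vocals Rehearsal and Chamber Run-through overlap.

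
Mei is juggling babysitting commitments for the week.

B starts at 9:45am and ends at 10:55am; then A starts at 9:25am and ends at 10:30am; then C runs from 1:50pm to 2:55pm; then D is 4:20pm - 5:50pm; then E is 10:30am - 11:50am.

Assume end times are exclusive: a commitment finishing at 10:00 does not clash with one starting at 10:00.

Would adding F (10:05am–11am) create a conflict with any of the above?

Yes — it overlaps A, B, E

A: starts 9:25am before F ends 11am, and ends 10:30am after F starts 10:05am → overlap.
B: starts 9:45am before F ends 11am, and ends 10:55am after F starts 10:05am → overlap.
E: starts 10:30am before F ends 11am, and ends 11:50am after F starts 10:05am → overlap.
C: starts 1:50pm at or after F ends 11am → clear.
D: starts 4:20pm at or after F ends 11am → clear.
F overlaps A, B, E.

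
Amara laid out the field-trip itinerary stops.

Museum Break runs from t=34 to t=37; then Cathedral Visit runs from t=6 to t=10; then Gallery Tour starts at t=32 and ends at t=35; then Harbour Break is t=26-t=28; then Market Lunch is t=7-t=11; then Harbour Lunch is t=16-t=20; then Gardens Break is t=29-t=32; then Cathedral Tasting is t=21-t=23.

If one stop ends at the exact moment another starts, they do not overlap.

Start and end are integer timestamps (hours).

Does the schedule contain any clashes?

Sorted by start: Cathedral Visit, Market Lunch, Harbour Lunch, Cathedral Tasting, Harbour Break, Gardens Break, Gallery Tour, Museum Break.
Market Lunch starts before Cathedral Visit ends → Cathedral Visit and Market Lunch overlap.
That's a conflict, so the schedule is not conflict-free.

Yes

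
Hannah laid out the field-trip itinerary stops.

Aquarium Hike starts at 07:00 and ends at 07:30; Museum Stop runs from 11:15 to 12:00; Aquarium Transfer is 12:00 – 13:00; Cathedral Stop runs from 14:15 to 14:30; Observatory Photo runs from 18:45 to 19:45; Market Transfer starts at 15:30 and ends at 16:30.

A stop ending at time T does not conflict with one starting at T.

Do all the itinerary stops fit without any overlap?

Yes

Two intervals overlap when each starts before the other ends.
Sorted by start: Aquarium Hike, Museum Stop, Aquarium Transfer, Cathedral Stop, Market Transfer, Observatory Photo.
Museum Stop starts after Aquarium Hike ends, so nothing later overlaps Aquarium Hike either.
Aquarium Transfer starts exactly when Museum Stop ends (back-to-back, no overlap), so nothing later overlaps Museum Stop either.
Cathedral Stop starts after Aquarium Transfer ends, so nothing later overlaps Aquarium Transfer either.
Market Transfer starts after Cathedral Stop ends, so nothing later overlaps Cathedral Stop either.
Observatory Photo starts after Market Transfer ends.
Every pair is clear; the schedule has no overlaps.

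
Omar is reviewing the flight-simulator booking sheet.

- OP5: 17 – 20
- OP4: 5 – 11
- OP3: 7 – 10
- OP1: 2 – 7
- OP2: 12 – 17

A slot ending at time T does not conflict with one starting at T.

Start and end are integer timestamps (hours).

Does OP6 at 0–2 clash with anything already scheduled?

OP1: starts 2 at or after OP6 ends 2 → clear.
OP4: starts 5 at or after OP6 ends 2 → clear.
OP3: starts 7 at or after OP6 ends 2 → clear.
OP2: starts 12 at or after OP6 ends 2 → clear.
OP5: starts 17 at or after OP6 ends 2 → clear.

No — it doesn't clash with anything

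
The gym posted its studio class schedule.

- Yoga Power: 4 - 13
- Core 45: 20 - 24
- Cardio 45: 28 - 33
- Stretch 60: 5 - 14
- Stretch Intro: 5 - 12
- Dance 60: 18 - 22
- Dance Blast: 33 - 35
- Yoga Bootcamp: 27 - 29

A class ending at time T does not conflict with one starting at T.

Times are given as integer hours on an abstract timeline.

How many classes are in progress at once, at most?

Sort all start/end points and keep a running count:
4 start Yoga Power → 1
5 start Stretch 60 → 2
5 start Stretch Intro → 3
12 end Stretch Intro → 2
13 end Yoga Power → 1
14 end Stretch 60 → 0
18 start Dance 60 → 1
20 start Core 45 → 2
22 end Dance 60 → 1
24 end Core 45 → 0
27 start Yoga Bootcamp → 1
28 start Cardio 45 → 2
29 end Yoga Bootcamp → 1
33 end Cardio 45 → 0
33 start Dance Blast → 1
35 end Dance Blast → 0
Peak is 3, at 5 (Stretch 60, Stretch Intro, Yoga Power).

3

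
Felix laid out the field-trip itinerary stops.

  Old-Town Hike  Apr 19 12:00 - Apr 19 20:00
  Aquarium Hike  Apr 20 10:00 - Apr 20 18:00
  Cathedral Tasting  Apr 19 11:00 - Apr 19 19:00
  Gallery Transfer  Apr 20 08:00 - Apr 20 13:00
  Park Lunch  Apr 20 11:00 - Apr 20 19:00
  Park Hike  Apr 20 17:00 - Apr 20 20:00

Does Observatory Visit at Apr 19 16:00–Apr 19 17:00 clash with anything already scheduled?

Yes — it overlaps Cathedral Tasting, Old-Town Hike

Cathedral Tasting: starts Apr 19 11:00 before Observatory Visit ends Apr 19 17:00, and ends Apr 19 19:00 after Observatory Visit starts Apr 19 16:00 → overlap.
Old-Town Hike: starts Apr 19 12:00 before Observatory Visit ends Apr 19 17:00, and ends Apr 19 20:00 after Observatory Visit starts Apr 19 16:00 → overlap.
Gallery Transfer: starts Apr 20 08:00 at or after Observatory Visit ends Apr 19 17:00 → clear.
Aquarium Hike: starts Apr 20 10:00 at or after Observatory Visit ends Apr 19 17:00 → clear.
Park Lunch: starts Apr 20 11:00 at or after Observatory Visit ends Apr 19 17:00 → clear.
Park Hike: starts Apr 20 17:00 at or after Observatory Visit ends Apr 19 17:00 → clear.
Observatory Visit overlaps Cathedral Tasting, Old-Town Hike.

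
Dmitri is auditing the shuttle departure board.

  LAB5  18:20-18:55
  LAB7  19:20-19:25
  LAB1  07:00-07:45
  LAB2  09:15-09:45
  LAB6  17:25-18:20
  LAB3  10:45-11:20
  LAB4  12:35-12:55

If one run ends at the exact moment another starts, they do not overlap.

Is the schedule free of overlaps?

Yes

Sorted by start: LAB1, LAB2, LAB3, LAB4, LAB6, LAB5, LAB7.
LAB2 starts after LAB1 ends; LAB1 is clear from here.
LAB3 starts after LAB2 ends; LAB2 is clear from here.
LAB4 starts after LAB3 ends; LAB3 is clear from here.
LAB6 starts after LAB4 ends; LAB4 is clear from here.
LAB5 starts exactly when LAB6 ends (back-to-back, no overlap); LAB6 is clear from here.
LAB7 starts after LAB5 ends.
Every pair is clear; the schedule has no overlaps.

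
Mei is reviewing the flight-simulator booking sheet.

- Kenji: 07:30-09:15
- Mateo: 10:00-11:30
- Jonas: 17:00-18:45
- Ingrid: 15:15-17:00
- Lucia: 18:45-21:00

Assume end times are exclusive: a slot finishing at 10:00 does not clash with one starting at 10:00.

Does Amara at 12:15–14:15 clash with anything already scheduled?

No — it doesn't clash with anything

Kenji: ends 09:15 at or before Amara starts 12:15 → clear.
Mateo: ends 11:30 at or before Amara starts 12:15 → clear.
Ingrid: starts 15:15 at or after Amara ends 14:15 → clear.
Jonas: starts 17:00 at or after Amara ends 14:15 → clear.
Lucia: starts 18:45 at or after Amara ends 14:15 → clear.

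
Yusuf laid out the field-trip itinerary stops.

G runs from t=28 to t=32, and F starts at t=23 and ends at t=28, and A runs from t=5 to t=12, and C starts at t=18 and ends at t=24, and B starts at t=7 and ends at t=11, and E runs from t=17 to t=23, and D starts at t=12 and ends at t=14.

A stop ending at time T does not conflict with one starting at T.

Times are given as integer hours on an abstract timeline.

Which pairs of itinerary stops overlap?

A & B, C & E, C & F

Two intervals overlap when each starts before the other ends.
Sorted by start: A, B, D, E, C, F, G.
B starts before A ends → A and B overlap.
D starts exactly when A ends (back-to-back, no overlap); A is clear from here.
D starts after B ends; B is clear from here.
E starts after D ends; D is clear from here.
C starts before E ends → E and C overlap.
F starts exactly when E ends (back-to-back, no overlap); E is clear from here.
F starts before C ends → C and F overlap.
G starts after C ends.
G starts exactly when F ends (back-to-back, no overlap).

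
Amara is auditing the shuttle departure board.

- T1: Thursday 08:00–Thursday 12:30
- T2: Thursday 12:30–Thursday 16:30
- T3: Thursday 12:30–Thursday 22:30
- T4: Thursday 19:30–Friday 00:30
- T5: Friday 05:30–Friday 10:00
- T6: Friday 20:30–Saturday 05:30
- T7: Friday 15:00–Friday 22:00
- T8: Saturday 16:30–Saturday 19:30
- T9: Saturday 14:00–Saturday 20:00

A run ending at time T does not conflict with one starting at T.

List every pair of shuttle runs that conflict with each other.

T2 & T3, T3 & T4, T6 & T7, T8 & T9

Sorted by start: T1, T2, T3, T4, T5, T7, T6, T9, T8.
T2 starts exactly when T1 ends (back-to-back, no overlap), so T1 has no further overlaps.
T3 starts before T2 ends → T2 and T3 overlap.
T4 starts after T2 ends, so T2 has no further overlaps.
T4 starts before T3 ends → T3 and T4 overlap.
T5 starts after T3 ends, so T3 has no further overlaps.
T5 starts after T4 ends, so T4 has no further overlaps.
T7 starts after T5 ends, so T5 has no further overlaps.
T6 starts before T7 ends → T7 and T6 overlap.
T9 starts after T7 ends, so T7 has no further overlaps.
T9 starts after T6 ends, so T6 has no further overlaps.
T8 starts before T9 ends → T9 and T8 overlap.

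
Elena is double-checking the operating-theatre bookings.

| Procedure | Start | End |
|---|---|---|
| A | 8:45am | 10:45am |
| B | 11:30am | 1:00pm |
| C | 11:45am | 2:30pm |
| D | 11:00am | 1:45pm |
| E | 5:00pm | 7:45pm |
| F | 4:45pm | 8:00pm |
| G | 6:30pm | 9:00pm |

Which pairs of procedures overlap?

B & C, B & D, C & D, E & F, E & G, F & G

Sorted by start: A, D, B, C, F, E, G.
D starts after A ends, so A has no further overlaps.
B starts before D ends → D and B overlap.
C starts before D ends → D and C overlap.
F starts after D ends, so D has no further overlaps.
C starts before B ends → B and C overlap.
F starts after B ends, so B has no further overlaps.
F starts after C ends, so C has no further overlaps.
E starts before F ends → F and E overlap.
G starts before F ends → F and G overlap.
G starts before E ends → E and G overlap.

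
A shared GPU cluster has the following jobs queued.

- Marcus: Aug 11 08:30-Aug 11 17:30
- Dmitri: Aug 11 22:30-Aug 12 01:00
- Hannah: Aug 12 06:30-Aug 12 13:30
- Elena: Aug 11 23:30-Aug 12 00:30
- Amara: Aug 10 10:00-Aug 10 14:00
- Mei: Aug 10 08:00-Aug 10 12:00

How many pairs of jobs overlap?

2

Sorted by start: Mei, Amara, Marcus, Dmitri, Elena, Hannah.
Amara starts before Mei ends → Mei and Amara overlap.
Marcus starts after Mei ends; Mei is clear from here.
Marcus starts after Amara ends; Amara is clear from here.
Dmitri starts after Marcus ends; Marcus is clear from here.
Elena starts before Dmitri ends → Dmitri and Elena overlap.
Hannah starts after Dmitri ends.
Hannah starts after Elena ends.
Overlapping pairs: Amara & Mei, Dmitri & Elena — 2 in total.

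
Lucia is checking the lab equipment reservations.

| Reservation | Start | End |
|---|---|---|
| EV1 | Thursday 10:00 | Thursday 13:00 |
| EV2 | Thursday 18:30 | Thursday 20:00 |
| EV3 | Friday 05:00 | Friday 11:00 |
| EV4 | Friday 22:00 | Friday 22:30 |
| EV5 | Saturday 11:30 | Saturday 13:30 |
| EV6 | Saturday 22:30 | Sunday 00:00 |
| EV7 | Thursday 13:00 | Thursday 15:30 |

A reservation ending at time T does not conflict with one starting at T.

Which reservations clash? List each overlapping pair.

no conflicts

Sorted by start: EV1, EV7, EV2, EV3, EV4, EV5, EV6.
EV7 starts exactly when EV1 ends (back-to-back, no overlap), so EV1 has no further overlaps.
EV2 starts after EV7 ends, so EV7 has no further overlaps.
EV3 starts after EV2 ends, so EV2 has no further overlaps.
EV4 starts after EV3 ends, so EV3 has no further overlaps.
EV5 starts after EV4 ends, so EV4 has no further overlaps.
EV6 starts after EV5 ends.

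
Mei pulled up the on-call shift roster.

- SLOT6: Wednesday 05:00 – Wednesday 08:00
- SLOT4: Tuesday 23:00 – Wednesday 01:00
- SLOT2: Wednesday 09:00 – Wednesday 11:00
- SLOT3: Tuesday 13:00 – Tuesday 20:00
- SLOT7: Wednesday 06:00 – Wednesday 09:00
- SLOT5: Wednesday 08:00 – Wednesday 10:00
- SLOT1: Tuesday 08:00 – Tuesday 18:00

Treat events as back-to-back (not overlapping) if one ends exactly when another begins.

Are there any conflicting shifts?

Sorted by start: SLOT1, SLOT3, SLOT4, SLOT6, SLOT7, SLOT5, SLOT2.
SLOT3 starts before SLOT1 ends → SLOT1 and SLOT3 overlap.
That's a conflict, so the schedule is not conflict-free.

Yes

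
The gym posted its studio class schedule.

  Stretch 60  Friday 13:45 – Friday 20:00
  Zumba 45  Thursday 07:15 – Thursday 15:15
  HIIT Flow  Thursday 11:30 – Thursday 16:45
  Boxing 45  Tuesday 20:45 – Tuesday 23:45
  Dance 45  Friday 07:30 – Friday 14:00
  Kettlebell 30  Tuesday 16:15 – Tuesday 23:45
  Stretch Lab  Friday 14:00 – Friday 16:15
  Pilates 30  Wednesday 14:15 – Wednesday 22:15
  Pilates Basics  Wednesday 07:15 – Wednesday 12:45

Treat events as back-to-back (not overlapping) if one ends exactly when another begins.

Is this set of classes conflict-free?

No

Check each pair: they overlap iff neither finishes before the other starts.
Sorted by start: Kettlebell 30, Boxing 45, Pilates Basics, Pilates 30, Zumba 45, HIIT Flow, Dance 45, Stretch 60, Stretch Lab.
Boxing 45 starts before Kettlebell 30 ends → Kettlebell 30 and Boxing 45 overlap.
That's a conflict, so the schedule is not conflict-free.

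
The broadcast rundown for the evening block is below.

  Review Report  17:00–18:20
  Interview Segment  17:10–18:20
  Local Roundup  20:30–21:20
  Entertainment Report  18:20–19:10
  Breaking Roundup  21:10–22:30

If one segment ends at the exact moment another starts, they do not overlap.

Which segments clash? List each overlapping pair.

Breaking Roundup & Local Roundup, Interview Segment & Review Report

Sorted by start: Review Report, Interview Segment, Entertainment Report, Local Roundup, Breaking Roundup.
Interview Segment starts before Review Report ends → Review Report and Interview Segment overlap.
Entertainment Report starts exactly when Review Report ends (back-to-back, no overlap), so Review Report has no further overlaps.
Entertainment Report starts exactly when Interview Segment ends (back-to-back, no overlap), so Interview Segment has no further overlaps.
Local Roundup starts after Entertainment Report ends, so Entertainment Report has no further overlaps.
Breaking Roundup starts before Local Roundup ends → Local Roundup and Breaking Roundup overlap.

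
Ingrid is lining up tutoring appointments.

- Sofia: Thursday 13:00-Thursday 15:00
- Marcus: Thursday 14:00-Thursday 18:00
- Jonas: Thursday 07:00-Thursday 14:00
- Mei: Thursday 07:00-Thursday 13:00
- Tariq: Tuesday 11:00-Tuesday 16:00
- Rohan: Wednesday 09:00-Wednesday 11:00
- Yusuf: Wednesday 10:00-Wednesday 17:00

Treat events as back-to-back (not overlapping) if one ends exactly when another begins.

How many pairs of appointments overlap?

4

Two intervals overlap when each starts before the other ends.
Sorted by start: Tariq, Rohan, Yusuf, Jonas, Mei, Sofia, Marcus.
Rohan starts after Tariq ends, so nothing later overlaps Tariq either.
Yusuf starts before Rohan ends → Rohan and Yusuf overlap.
Jonas starts after Rohan ends, so nothing later overlaps Rohan either.
Jonas starts after Yusuf ends, so nothing later overlaps Yusuf either.
Mei starts before Jonas ends → Jonas and Mei overlap.
Sofia starts before Jonas ends → Jonas and Sofia overlap.
Marcus starts exactly when Jonas ends (back-to-back, no overlap).
Sofia starts exactly when Mei ends (back-to-back, no overlap), so nothing later overlaps Mei either.
Marcus starts before Sofia ends → Sofia and Marcus overlap.
Overlapping pairs: Jonas & Mei, Jonas & Sofia, Marcus & Sofia, Rohan & Yusuf — 4 in total.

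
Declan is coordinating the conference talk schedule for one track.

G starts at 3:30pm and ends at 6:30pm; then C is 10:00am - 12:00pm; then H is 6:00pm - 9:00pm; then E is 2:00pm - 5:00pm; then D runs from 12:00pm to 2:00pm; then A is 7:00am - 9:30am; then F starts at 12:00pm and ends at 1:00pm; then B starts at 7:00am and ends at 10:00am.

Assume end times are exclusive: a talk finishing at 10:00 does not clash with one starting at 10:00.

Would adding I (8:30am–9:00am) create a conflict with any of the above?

A: starts 7:00am before I ends 9:00am, and ends 9:30am after I starts 8:30am → overlap.
B: starts 7:00am before I ends 9:00am, and ends 10:00am after I starts 8:30am → overlap.
C: starts 10:00am at or after I ends 9:00am → clear.
D: starts 12:00pm at or after I ends 9:00am → clear.
F: starts 12:00pm at or after I ends 9:00am → clear.
E: starts 2:00pm at or after I ends 9:00am → clear.
G: starts 3:30pm at or after I ends 9:00am → clear.
H: starts 6:00pm at or after I ends 9:00am → clear.
I overlaps A, B.

Yes — it overlaps A, B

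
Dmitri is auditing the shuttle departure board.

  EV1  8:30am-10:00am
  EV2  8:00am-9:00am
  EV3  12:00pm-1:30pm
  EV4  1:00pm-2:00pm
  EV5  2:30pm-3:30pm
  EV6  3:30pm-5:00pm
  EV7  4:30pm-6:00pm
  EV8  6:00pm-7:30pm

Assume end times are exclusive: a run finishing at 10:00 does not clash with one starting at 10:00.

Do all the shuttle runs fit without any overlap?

No

Sorted by start: EV2, EV1, EV3, EV4, EV5, EV6, EV7, EV8.
EV1 starts before EV2 ends → EV2 and EV1 overlap.
That's a conflict, so the schedule is not conflict-free.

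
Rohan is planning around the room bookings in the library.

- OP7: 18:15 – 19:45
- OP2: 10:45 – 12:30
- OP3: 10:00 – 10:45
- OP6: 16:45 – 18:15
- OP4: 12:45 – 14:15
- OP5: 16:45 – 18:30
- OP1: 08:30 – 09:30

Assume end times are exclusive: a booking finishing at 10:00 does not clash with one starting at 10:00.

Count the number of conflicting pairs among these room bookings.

Check each pair: they overlap iff neither finishes before the other starts.
Sorted by start: OP1, OP3, OP2, OP4, OP5, OP6, OP7.
OP3 starts after OP1 ends; OP1 is clear from here.
OP2 starts exactly when OP3 ends (back-to-back, no overlap); OP3 is clear from here.
OP4 starts after OP2 ends; OP2 is clear from here.
OP5 starts after OP4 ends; OP4 is clear from here.
OP6 starts before OP5 ends → OP5 and OP6 overlap.
OP7 starts before OP5 ends → OP5 and OP7 overlap.
OP7 starts exactly when OP6 ends (back-to-back, no overlap).
Overlapping pairs: OP5 & OP6, OP5 & OP7 — 2 in total.

2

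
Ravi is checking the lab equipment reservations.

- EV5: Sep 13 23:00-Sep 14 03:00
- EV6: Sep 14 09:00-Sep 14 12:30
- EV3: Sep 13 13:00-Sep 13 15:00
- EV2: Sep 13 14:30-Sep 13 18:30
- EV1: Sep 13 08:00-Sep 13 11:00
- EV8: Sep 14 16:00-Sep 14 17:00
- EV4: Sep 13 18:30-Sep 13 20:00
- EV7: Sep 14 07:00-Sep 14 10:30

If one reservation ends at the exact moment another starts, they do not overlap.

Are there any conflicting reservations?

Yes

Sorted by start: EV1, EV3, EV2, EV4, EV5, EV7, EV6, EV8.
EV3 starts after EV1 ends; EV1 is clear from here.
EV2 starts before EV3 ends → EV3 and EV2 overlap.
That's a conflict, so the schedule is not conflict-free.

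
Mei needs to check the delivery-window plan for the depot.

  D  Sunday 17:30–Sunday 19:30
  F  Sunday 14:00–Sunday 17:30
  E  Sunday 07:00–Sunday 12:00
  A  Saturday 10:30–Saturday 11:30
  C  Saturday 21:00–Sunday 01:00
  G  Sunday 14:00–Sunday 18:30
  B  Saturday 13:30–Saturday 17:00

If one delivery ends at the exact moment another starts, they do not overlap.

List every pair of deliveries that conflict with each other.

D & G, F & G

Two intervals overlap when each starts before the other ends.
Sorted by start: A, B, C, E, F, G, D.
B starts after A ends; A is clear from here.
C starts after B ends; B is clear from here.
E starts after C ends; C is clear from here.
F starts after E ends; E is clear from here.
G starts before F ends → F and G overlap.
D starts exactly when F ends (back-to-back, no overlap).
D starts before G ends → G and D overlap.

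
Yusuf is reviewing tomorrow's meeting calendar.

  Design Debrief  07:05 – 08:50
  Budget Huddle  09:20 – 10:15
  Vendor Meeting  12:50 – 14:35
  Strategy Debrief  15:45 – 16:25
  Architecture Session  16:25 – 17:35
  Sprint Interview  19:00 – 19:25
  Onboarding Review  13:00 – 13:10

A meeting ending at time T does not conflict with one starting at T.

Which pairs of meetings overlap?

Sorted by start: Design Debrief, Budget Huddle, Vendor Meeting, Onboarding Review, Strategy Debrief, Architecture Session, Sprint Interview.
Budget Huddle starts after Design Debrief ends, so Design Debrief has no further overlaps.
Vendor Meeting starts after Budget Huddle ends, so Budget Huddle has no further overlaps.
Onboarding Review starts before Vendor Meeting ends → Vendor Meeting and Onboarding Review overlap.
Strategy Debrief starts after Vendor Meeting ends, so Vendor Meeting has no further overlaps.
Strategy Debrief starts after Onboarding Review ends, so Onboarding Review has no further overlaps.
Architecture Session starts exactly when Strategy Debrief ends (back-to-back, no overlap), so Strategy Debrief has no further overlaps.
Sprint Interview starts after Architecture Session ends.

Onboarding Review & Vendor Meeting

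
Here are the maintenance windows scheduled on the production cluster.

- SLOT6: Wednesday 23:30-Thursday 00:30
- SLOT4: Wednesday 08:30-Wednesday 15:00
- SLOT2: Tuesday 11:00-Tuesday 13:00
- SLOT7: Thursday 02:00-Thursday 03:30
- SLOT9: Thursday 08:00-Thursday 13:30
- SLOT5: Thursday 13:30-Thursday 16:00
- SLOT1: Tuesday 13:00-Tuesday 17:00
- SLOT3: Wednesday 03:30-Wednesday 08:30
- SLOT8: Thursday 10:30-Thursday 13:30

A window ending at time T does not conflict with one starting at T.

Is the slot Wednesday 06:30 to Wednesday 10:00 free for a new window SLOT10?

No — it overlaps SLOT3, SLOT4

SLOT2: ends Tuesday 13:00 at or before SLOT10 starts Wednesday 06:30 → clear.
SLOT1: ends Tuesday 17:00 at or before SLOT10 starts Wednesday 06:30 → clear.
SLOT3: starts Wednesday 03:30 before SLOT10 ends Wednesday 10:00, and ends Wednesday 08:30 after SLOT10 starts Wednesday 06:30 → overlap.
SLOT4: starts Wednesday 08:30 before SLOT10 ends Wednesday 10:00, and ends Wednesday 15:00 after SLOT10 starts Wednesday 06:30 → overlap.
SLOT6: starts Wednesday 23:30 at or after SLOT10 ends Wednesday 10:00 → clear.
SLOT7: starts Thursday 02:00 at or after SLOT10 ends Wednesday 10:00 → clear.
SLOT9: starts Thursday 08:00 at or after SLOT10 ends Wednesday 10:00 → clear.
SLOT8: starts Thursday 10:30 at or after SLOT10 ends Wednesday 10:00 → clear.
SLOT5: starts Thursday 13:30 at or after SLOT10 ends Wednesday 10:00 → clear.
SLOT10 overlaps SLOT3, SLOT4.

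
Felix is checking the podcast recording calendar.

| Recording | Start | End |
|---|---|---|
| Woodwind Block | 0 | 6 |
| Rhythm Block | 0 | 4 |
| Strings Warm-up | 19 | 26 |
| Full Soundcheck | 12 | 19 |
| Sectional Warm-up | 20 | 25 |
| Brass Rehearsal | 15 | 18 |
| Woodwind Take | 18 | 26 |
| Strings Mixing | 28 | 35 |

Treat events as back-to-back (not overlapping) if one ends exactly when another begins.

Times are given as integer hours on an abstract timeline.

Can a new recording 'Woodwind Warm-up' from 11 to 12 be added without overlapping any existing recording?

Woodwind Block: ends 6 at or before Woodwind Warm-up starts 11 → clear.
Rhythm Block: ends 4 at or before Woodwind Warm-up starts 11 → clear.
Full Soundcheck: starts 12 at or after Woodwind Warm-up ends 12 → clear.
Brass Rehearsal: starts 15 at or after Woodwind Warm-up ends 12 → clear.
Woodwind Take: starts 18 at or after Woodwind Warm-up ends 12 → clear.
Strings Warm-up: starts 19 at or after Woodwind Warm-up ends 12 → clear.
Sectional Warm-up: starts 20 at or after Woodwind Warm-up ends 12 → clear.
Strings Mixing: starts 28 at or after Woodwind Warm-up ends 12 → clear.

Yes — the slot is free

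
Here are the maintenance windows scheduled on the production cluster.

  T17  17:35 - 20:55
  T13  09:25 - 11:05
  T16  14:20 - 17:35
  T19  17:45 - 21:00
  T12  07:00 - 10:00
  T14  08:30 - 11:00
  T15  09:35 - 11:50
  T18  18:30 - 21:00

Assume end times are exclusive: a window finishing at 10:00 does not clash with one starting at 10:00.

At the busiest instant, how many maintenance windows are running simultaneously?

Walk through starts and ends in time order (an end at T is processed before a start at T):
07:00 start T12 → 1
08:30 start T14 → 2
09:25 start T13 → 3
09:35 start T15 → 4
10:00 end T12 → 3
11:00 end T14 → 2
11:05 end T13 → 1
11:50 end T15 → 0
14:20 start T16 → 1
17:35 end T16 → 0
17:35 start T17 → 1
17:45 start T19 → 2
18:30 start T18 → 3
20:55 end T17 → 2
21:00 end T18 → 1
21:00 end T19 → 0
Peak is 4, at 09:35 (T12, T13, T14, T15).

4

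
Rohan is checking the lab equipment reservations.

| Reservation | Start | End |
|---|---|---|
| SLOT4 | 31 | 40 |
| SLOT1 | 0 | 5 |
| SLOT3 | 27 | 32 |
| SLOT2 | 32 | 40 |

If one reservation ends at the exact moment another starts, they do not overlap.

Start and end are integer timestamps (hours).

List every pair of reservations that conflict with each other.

SLOT2 & SLOT4, SLOT3 & SLOT4

Check each pair: they overlap iff neither finishes before the other starts.
Sorted by start: SLOT1, SLOT3, SLOT4, SLOT2.
SLOT3 starts after SLOT1 ends — done with SLOT1.
SLOT4 starts before SLOT3 ends → SLOT3 and SLOT4 overlap.
SLOT2 starts exactly when SLOT3 ends (back-to-back, no overlap).
SLOT2 starts before SLOT4 ends → SLOT4 and SLOT2 overlap.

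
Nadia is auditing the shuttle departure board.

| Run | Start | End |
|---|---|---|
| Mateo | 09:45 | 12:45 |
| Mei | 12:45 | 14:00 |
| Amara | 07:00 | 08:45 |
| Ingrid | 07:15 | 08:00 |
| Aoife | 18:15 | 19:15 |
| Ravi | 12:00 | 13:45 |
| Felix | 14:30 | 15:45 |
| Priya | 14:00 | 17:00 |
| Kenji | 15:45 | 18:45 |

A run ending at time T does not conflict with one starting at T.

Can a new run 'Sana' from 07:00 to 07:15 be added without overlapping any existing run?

Amara: starts 07:00 before Sana ends 07:15, and ends 08:45 after Sana starts 07:00 → overlap.
Ingrid: starts 07:15 at or after Sana ends 07:15 → clear.
Mateo: starts 09:45 at or after Sana ends 07:15 → clear.
Ravi: starts 12:00 at or after Sana ends 07:15 → clear.
Mei: starts 12:45 at or after Sana ends 07:15 → clear.
Priya: starts 14:00 at or after Sana ends 07:15 → clear.
Felix: starts 14:30 at or after Sana ends 07:15 → clear.
Kenji: starts 15:45 at or after Sana ends 07:15 → clear.
Aoife: starts 18:15 at or after Sana ends 07:15 → clear.
Sana overlaps Amara.

No — it overlaps Amara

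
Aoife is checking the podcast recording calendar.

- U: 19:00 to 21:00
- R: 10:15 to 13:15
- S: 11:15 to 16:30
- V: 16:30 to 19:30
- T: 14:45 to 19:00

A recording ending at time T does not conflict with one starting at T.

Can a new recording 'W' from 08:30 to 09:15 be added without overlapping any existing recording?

R: starts 10:15 at or after W ends 09:15 → clear.
S: starts 11:15 at or after W ends 09:15 → clear.
T: starts 14:45 at or after W ends 09:15 → clear.
V: starts 16:30 at or after W ends 09:15 → clear.
U: starts 19:00 at or after W ends 09:15 → clear.

Yes — the slot is free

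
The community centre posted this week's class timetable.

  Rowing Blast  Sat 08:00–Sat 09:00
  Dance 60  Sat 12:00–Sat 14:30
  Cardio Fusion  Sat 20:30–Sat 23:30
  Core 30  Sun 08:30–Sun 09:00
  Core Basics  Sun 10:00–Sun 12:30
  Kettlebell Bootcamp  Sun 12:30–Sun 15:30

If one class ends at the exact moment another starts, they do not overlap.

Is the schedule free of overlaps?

Sorted by start: Rowing Blast, Dance 60, Cardio Fusion, Core 30, Core Basics, Kettlebell Bootcamp.
Dance 60 starts after Rowing Blast ends; Rowing Blast is clear from here.
Cardio Fusion starts after Dance 60 ends; Dance 60 is clear from here.
Core 30 starts after Cardio Fusion ends; Cardio Fusion is clear from here.
Core Basics starts after Core 30 ends; Core 30 is clear from here.
Kettlebell Bootcamp starts exactly when Core Basics ends (back-to-back, no overlap).
Every pair is clear; the schedule has no overlaps.

Yes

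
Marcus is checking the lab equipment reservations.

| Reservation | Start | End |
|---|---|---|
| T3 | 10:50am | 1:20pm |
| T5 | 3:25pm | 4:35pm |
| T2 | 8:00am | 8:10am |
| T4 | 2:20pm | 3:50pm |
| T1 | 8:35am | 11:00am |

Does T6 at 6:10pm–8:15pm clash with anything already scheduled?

No — it doesn't clash with anything

T2: ends 8:10am at or before T6 starts 6:10pm → clear.
T1: ends 11:00am at or before T6 starts 6:10pm → clear.
T3: ends 1:20pm at or before T6 starts 6:10pm → clear.
T4: ends 3:50pm at or before T6 starts 6:10pm → clear.
T5: ends 4:35pm at or before T6 starts 6:10pm → clear.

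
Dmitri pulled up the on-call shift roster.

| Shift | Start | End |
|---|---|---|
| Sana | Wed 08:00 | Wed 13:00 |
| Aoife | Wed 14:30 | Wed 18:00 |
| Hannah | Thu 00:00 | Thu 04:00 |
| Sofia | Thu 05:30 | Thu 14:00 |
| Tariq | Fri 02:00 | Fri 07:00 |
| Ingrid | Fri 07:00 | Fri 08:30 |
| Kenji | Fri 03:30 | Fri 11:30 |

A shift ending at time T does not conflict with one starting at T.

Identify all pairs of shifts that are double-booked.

Ingrid & Kenji, Kenji & Tariq

Sorted by start: Sana, Aoife, Hannah, Sofia, Tariq, Kenji, Ingrid.
Aoife starts after Sana ends; Sana is clear from here.
Hannah starts after Aoife ends; Aoife is clear from here.
Sofia starts after Hannah ends; Hannah is clear from here.
Tariq starts after Sofia ends; Sofia is clear from here.
Kenji starts before Tariq ends → Tariq and Kenji overlap.
Ingrid starts exactly when Tariq ends (back-to-back, no overlap).
Ingrid starts before Kenji ends → Kenji and Ingrid overlap.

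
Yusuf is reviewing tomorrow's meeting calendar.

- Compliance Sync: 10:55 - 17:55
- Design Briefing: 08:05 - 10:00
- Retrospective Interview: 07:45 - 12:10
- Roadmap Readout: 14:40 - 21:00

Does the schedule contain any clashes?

Two intervals overlap when each starts before the other ends.
Sorted by start: Retrospective Interview, Design Briefing, Compliance Sync, Roadmap Readout.
Design Briefing starts before Retrospective Interview ends → Retrospective Interview and Design Briefing overlap.
That's a conflict, so the schedule is not conflict-free.

Yes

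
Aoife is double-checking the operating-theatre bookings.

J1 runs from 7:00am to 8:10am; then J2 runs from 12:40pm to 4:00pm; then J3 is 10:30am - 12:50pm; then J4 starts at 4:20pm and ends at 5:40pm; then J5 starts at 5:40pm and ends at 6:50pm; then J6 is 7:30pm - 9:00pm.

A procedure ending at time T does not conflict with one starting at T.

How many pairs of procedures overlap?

Sorted by start: J1, J3, J2, J4, J5, J6.
J3 starts after J1 ends; J1 is clear from here.
J2 starts before J3 ends → J3 and J2 overlap.
J4 starts after J3 ends; J3 is clear from here.
J4 starts after J2 ends; J2 is clear from here.
J5 starts exactly when J4 ends (back-to-back, no overlap); J4 is clear from here.
J6 starts after J5 ends.
Overlapping pairs: J2 & J3 — 1 in total.

1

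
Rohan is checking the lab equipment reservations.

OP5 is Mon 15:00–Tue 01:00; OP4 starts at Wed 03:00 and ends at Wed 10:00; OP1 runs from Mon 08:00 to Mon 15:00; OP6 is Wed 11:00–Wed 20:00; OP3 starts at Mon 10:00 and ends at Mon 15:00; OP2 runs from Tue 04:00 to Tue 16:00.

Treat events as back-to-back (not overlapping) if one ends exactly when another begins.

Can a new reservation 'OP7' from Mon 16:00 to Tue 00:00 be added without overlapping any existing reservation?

No — it overlaps OP5

OP1: ends Mon 15:00 at or before OP7 starts Mon 16:00 → clear.
OP3: ends Mon 15:00 at or before OP7 starts Mon 16:00 → clear.
OP5: starts Mon 15:00 before OP7 ends Tue 00:00, and ends Tue 01:00 after OP7 starts Mon 16:00 → overlap.
OP2: starts Tue 04:00 at or after OP7 ends Tue 00:00 → clear.
OP4: starts Wed 03:00 at or after OP7 ends Tue 00:00 → clear.
OP6: starts Wed 11:00 at or after OP7 ends Tue 00:00 → clear.
OP7 overlaps OP5.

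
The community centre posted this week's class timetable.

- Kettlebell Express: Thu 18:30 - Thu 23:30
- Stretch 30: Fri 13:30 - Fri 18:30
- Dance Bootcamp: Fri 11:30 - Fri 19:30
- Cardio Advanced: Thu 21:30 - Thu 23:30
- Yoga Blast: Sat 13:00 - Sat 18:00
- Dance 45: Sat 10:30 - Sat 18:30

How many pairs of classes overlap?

Sorted by start: Kettlebell Express, Cardio Advanced, Dance Bootcamp, Stretch 30, Dance 45, Yoga Blast.
Cardio Advanced starts before Kettlebell Express ends → Kettlebell Express and Cardio Advanced overlap.
Dance Bootcamp starts after Kettlebell Express ends; Kettlebell Express is clear from here.
Dance Bootcamp starts after Cardio Advanced ends; Cardio Advanced is clear from here.
Stretch 30 starts before Dance Bootcamp ends → Dance Bootcamp and Stretch 30 overlap.
Dance 45 starts after Dance Bootcamp ends; Dance Bootcamp is clear from here.
Dance 45 starts after Stretch 30 ends; Stretch 30 is clear from here.
Yoga Blast starts before Dance 45 ends → Dance 45 and Yoga Blast overlap.
Overlapping pairs: Cardio Advanced & Kettlebell Express, Dance 45 & Yoga Blast, Dance Bootcamp & Stretch 30 — 3 in total.

3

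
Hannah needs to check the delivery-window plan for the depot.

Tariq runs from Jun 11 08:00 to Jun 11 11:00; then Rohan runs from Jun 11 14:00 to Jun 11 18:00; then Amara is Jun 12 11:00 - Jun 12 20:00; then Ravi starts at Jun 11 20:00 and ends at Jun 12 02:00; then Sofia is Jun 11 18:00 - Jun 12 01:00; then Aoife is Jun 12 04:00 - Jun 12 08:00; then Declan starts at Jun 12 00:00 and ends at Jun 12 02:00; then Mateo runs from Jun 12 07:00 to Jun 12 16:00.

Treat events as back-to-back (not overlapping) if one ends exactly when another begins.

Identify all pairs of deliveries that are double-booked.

Sorted by start: Tariq, Rohan, Sofia, Ravi, Declan, Aoife, Mateo, Amara.
Rohan starts after Tariq ends, so Tariq has no further overlaps.
Sofia starts exactly when Rohan ends (back-to-back, no overlap), so Rohan has no further overlaps.
Ravi starts before Sofia ends → Sofia and Ravi overlap.
Declan starts before Sofia ends → Sofia and Declan overlap.
Aoife starts after Sofia ends, so Sofia has no further overlaps.
Declan starts before Ravi ends → Ravi and Declan overlap.
Aoife starts after Ravi ends, so Ravi has no further overlaps.
Aoife starts after Declan ends, so Declan has no further overlaps.
Mateo starts before Aoife ends → Aoife and Mateo overlap.
Amara starts after Aoife ends.
Amara starts before Mateo ends → Mateo and Amara overlap.

Amara & Mateo, Aoife & Mateo, Declan & Ravi, Declan & Sofia, Ravi & Sofia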